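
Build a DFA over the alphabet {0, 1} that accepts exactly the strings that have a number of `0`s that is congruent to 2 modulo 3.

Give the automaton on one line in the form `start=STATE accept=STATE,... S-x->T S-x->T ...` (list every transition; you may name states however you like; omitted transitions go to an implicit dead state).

start=s0 accept=s2 s0-0->s1 s0-1->s0 s1-0->s2 s1-1->s1 s2-0->s0 s2-1->s2

Keep the running count of `0`s modulo 3: each `0` advances along the cycle s0 → s1 → s2 → s0 while other symbols loop. Accept at s2.
3 states suffice.
        0   1  
>  s0   s1  s0 
   s1   s2  s1 
 * s2   s0  s2 
(> = start, * = accepting)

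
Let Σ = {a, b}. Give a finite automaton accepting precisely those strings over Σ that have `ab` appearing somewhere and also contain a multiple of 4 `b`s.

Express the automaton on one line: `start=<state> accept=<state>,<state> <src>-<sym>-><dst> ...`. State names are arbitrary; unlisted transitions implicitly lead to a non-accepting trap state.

start=S0 accept=S11 S0-a->S1 S0-b->S2 S1-a->S1 S1-b->S3 S2-a->S4 S2-b->S5 S3-a->S3 S3-b->S6 S4-a->S4 S4-b->S6 S5-a->S7 S5-b->S8 S6-a->S6 S6-b->S9 S7-a->S7 S7-b->S9 S8-a->S10 S8-b->S0 S9-a->S9 S9-b->S11 S10-a->S10 S10-b->S11 S11-a->S11 S11-b->S3

Handle the two conditions separately and then intersect. The first has 3 states tracking whether and how much of `ab` has been seen; the second has 4 states tracking the count of `b`s modulo 4. A product state is a pair (one from each), accepting exactly when both do.
With 12 states:
          a    b  
>  S0     S1   S2 
   S1     S1   S3 
   S2     S4   S5 
   S3     S3   S6 
   S4     S4   S6 
   S5     S7   S8 
   S6     S6   S9 
   S7     S7   S9 
   S8    S10   S0 
   S9     S9  S11 
   S10   S10  S11 
 * S11   S11   S3 
(> = start, * = accepting)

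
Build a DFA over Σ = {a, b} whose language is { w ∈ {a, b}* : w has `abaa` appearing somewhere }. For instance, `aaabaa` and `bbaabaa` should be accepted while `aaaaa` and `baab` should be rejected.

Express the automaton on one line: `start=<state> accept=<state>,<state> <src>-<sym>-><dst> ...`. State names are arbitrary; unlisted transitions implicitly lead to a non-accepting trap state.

States q0..q3 record the length of the longest prefix of `abaa` that matches the current input suffix. Reaching q4 means `abaa` has been seen, and we stay there forever. Accept from q4.
With 5 states:
        a   b  
>  q0   q1  q0 
   q1   q1  q2 
   q2   q3  q0 
   q3   q4  q2 
 * q4   q4  q4 
(> = start, * = accepting)

start=q0 accept=q4 q0-a->q1 q0-b->q0 q1-a->q1 q1-b->q2 q2-a->q3 q2-b->q0 q3-a->q4 q3-b->q2 q4-a->q4 q4-b->q4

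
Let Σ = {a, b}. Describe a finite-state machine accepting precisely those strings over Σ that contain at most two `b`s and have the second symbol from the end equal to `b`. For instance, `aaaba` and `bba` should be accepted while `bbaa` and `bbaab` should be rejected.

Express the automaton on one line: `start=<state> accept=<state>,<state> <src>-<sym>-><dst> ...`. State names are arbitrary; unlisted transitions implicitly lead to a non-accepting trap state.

start=q0 accept=q2,q3,q6 q0-a->q0 q0-b->q1 q1-a->q2 q1-b->q3 q2-a->q4 q2-b->q5 q3-a->q6 q3-b->q7 q4-a->q4 q4-b->q5 q5-a->q6 q5-b->q7 q6-a->q7 q6-b->q7 q7-a->q7 q7-b->q7

Run two small machines in parallel and take their product. One (4 states) tracks the count of `b`s, saturating at 3; the other (7 states) tracks the last 2 symbols read. Each combined state is a pair, one component from each; accept when both components accept. Equivalent product states are then merged.
With 8 states:
        a   b  
>  q0   q0  q1 
   q1   q2  q3 
 * q2   q4  q5 
 * q3   q6  q7 
   q4   q4  q5 
   q5   q6  q7 
 * q6   q7  q7 
   q7   q7  q7 
(> = start, * = accepting)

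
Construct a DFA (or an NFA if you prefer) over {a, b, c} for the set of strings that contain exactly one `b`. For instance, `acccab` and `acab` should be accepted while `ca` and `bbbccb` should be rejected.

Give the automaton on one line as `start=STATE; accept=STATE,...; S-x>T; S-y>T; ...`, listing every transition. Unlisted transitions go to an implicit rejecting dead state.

start=S0; accept=S1; S0-a>S0; S0-b>S1; S0-c>S0; S1-a>S1; S1-b>S2; S1-c>S1; S2-a>S2; S2-b>S2; S2-c>S2

Only the number of `b`s matters, and only up to 2. Make a chain S0 → S1 → S2 advanced by each `b` (with S2 absorbing); every other symbol self-loops. The accepting set is {S1}.
        a   b   c  
>  S0   S0  S1  S0 
 * S1   S1  S2  S1 
   S2   S2  S2  S2 
(> = start, * = accepting)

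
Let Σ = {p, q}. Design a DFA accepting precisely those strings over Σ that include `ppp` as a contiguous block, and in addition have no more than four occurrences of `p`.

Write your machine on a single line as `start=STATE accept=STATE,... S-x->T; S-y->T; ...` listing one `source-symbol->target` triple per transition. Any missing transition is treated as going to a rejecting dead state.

start=A; accept=E,H; A-p->B; A-q->A; B-p->C; B-q->D; C-p->E; C-q->F; D-p->G; D-q->D; E-p->H; E-q->E; F-p->I; F-q->F; G-p->J; G-q->F; H-p->K; H-q->H; I-p->L; I-q->M; J-p->H; J-q->M; K-p->K; K-q->K; L-p->K; L-q->N; M-p->O; M-q->M; N-p->P; N-q->N; O-p->Q; O-q->N; P-p->Q; P-q->R; Q-p->K; Q-q->R; R-p->P; R-q->R

Run two small machines in parallel and take their product. The first has 4 states tracking whether and how much of `ppp` has been seen; the second has 6 states tracking the count of `p`s, saturating at 5. A product state is a pair (one from each), accepting exactly when both do.
18 states suffice.
       p  q 
>  A   B  A 
   B   C  D 
   C   E  F 
   D   G  D 
 * E   H  E 
   F   I  F 
   G   J  F 
 * H   K  H 
   I   L  M 
   J   H  M 
   K   K  K 
   L   K  N 
   M   O  M 
   N   P  N 
   O   Q  N 
   P   Q  R 
   Q   K  R 
   R   P  R 
(> = start, * = accepting)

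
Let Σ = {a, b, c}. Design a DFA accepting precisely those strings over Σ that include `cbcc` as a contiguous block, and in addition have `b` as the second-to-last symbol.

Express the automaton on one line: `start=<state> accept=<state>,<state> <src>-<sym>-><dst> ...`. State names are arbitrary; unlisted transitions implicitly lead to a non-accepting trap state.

start=q0 accept=q20,q21,q22 q0-a->q1 q0-b->q2 q0-c->q3 q1-a->q4 q1-b->q5 q1-c->q6 q2-a->q7 q2-b->q8 q2-c->q9 q3-a->q10 q3-b->q11 q3-c->q12 q4-a->q4 q4-b->q5 q4-c->q6 q5-a->q7 q5-b->q8 q5-c->q9 q6-a->q10 q6-b->q11 q6-c->q12 q7-a->q4 q7-b->q5 q7-c->q6 q8-a->q7 q8-b->q8 q8-c->q9 q9-a->q10 q9-b->q11 q9-c->q12 q10-a->q4 q10-b->q5 q10-c->q6 q11-a->q7 q11-b->q8 q11-c->q13 q12-a->q10 q12-b->q11 q12-c->q12 q13-a->q10 q13-b->q11 q13-c->q14 q14-a->q15 q14-b->q16 q14-c->q14 q15-a->q17 q15-b->q18 q15-c->q19 q16-a->q20 q16-b->q21 q16-c->q22 q17-a->q17 q17-b->q18 q17-c->q19 q18-a->q20 q18-b->q21 q18-c->q22 q19-a->q15 q19-b->q16 q19-c->q14 q20-a->q17 q20-b->q18 q20-c->q19 q21-a->q20 q21-b->q21 q21-c->q22 q22-a->q15 q22-b->q16 q22-c->q14

Build one automaton per condition and run them in lockstep. The first has 5 states tracking whether and how much of `cbcc` has been seen; the second has 13 states tracking the last 2 symbols read. A product state is a pair (one from each), accepting exactly when both do.
23 states suffice.
          a    b    c  
>  q0     q1   q2   q3 
   q1     q4   q5   q6 
   q2     q7   q8   q9 
   q3    q10  q11  q12 
   q4     q4   q5   q6 
   q5     q7   q8   q9 
   q6    q10  q11  q12 
   q7     q4   q5   q6 
   q8     q7   q8   q9 
   q9    q10  q11  q12 
   q10    q4   q5   q6 
   q11    q7   q8  q13 
   q12   q10  q11  q12 
   q13   q10  q11  q14 
   q14   q15  q16  q14 
   q15   q17  q18  q19 
   q16   q20  q21  q22 
   q17   q17  q18  q19 
   q18   q20  q21  q22 
   q19   q15  q16  q14 
 * q20   q17  q18  q19 
 * q21   q20  q21  q22 
 * q22   q15  q16  q14 
(> = start, * = accepting)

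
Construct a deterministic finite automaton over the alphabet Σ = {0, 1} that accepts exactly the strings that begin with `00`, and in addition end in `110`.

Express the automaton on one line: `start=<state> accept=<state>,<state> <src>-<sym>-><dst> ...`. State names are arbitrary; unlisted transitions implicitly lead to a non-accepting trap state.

Handle the two conditions separately and then intersect. The first has 4 states tracking whether the input so far still matches the prefix `00`; the second has 4 states tracking how much of the suffix `110` has currently been matched. A product state is a pair (one from each), accepting exactly when both do.
A 10-state machine:
        0   1  
>  q0   q1  q2 
   q1   q3  q2 
   q2   q4  q5 
   q3   q3  q6 
   q4   q4  q2 
   q5   q7  q5 
   q6   q3  q8 
   q7   q4  q2 
   q8   q9  q8 
 * q9   q3  q6 
(> = start, * = accepting)

start=q0 accept=q9 q0-0->q1 q0-1->q2 q1-0->q3 q1-1->q2 q2-0->q4 q2-1->q5 q3-0->q3 q3-1->q6 q4-0->q4 q4-1->q2 q5-0->q7 q5-1->q5 q6-0->q3 q6-1->q8 q7-0->q4 q7-1->q2 q8-0->q9 q8-1->q8 q9-0->q3 q9-1->q6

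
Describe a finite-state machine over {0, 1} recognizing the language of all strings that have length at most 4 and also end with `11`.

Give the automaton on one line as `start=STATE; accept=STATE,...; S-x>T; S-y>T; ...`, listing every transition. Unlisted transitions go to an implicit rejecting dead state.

start=q0; accept=q5,q8,q9; q0-0>q1; q0-1>q2; q1-0>q3; q1-1>q4; q2-0>q3; q2-1>q5; q3-0>q6; q3-1>q7; q4-0>q6; q4-1>q8; q5-0>q6; q5-1>q8; q6-0>q6; q6-1>q6; q7-0>q6; q7-1>q9; q8-0>q6; q8-1>q9; q9-0>q6; q9-1>q6

Run two small machines in parallel and take their product. One (6 states) tracks the input length, saturating at 5; the other (3 states) tracks how much of the suffix `11` has currently been matched. Each combined state is a pair, one component from each; accept when both components accept. Equivalent product states are then merged.
With 10 states:
        0   1  
>  q0   q1  q2 
   q1   q3  q4 
   q2   q3  q5 
   q3   q6  q7 
   q4   q6  q8 
 * q5   q6  q8 
   q6   q6  q6 
   q7   q6  q9 
 * q8   q6  q9 
 * q9   q6  q6 
(> = start, * = accepting)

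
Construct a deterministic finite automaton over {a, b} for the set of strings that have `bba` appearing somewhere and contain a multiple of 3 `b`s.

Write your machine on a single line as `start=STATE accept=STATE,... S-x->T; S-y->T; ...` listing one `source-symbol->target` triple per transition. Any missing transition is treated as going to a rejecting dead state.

start=q0; accept=q8; q0-a->q0; q0-b->q1; q1-a->q2; q1-b->q3; q2-a->q2; q2-b->q4; q3-a->q5; q3-b->q6; q4-a->q7; q4-b->q6; q5-a->q5; q5-b->q8; q6-a->q8; q6-b->q9; q7-a->q7; q7-b->q10; q8-a->q8; q8-b->q11; q9-a->q11; q9-b->q3; q10-a->q0; q10-b->q9; q11-a->q11; q11-b->q5

Handle the two conditions separately and then intersect. One (4 states) tracks whether and how much of `bba` has been seen; the other (3 states) tracks the count of `b`s modulo 3. Each combined state is a pair, one component from each; accept when both components accept.
A 12-state machine:
          a    b  
>  q0     q0   q1 
   q1     q2   q3 
   q2     q2   q4 
   q3     q5   q6 
   q4     q7   q6 
   q5     q5   q8 
   q6     q8   q9 
   q7     q7  q10 
 * q8     q8  q11 
   q9    q11   q3 
   q10    q0   q9 
   q11   q11   q5 
(> = start, * = accepting)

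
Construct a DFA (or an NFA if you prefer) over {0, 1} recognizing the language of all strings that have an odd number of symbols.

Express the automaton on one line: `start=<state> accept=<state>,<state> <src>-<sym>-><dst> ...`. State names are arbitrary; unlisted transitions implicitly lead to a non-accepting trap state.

Only the length mod 2 matters, so use a 2-cycle: from any state, every input symbol moves to the next state, wrapping S1 back to S0. Mark S1 accepting.
        0   1  
>  S0   S1  S1 
 * S1   S0  S0 
(> = start, * = accepting)

start=S0 accept=S1 S0-0->S1 S0-1->S1 S1-0->S0 S1-1->S0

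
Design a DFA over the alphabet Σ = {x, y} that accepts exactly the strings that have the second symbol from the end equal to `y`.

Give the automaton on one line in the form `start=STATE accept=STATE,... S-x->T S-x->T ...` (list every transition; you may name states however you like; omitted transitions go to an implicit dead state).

start=q0 accept=q5,q6 q0-x->q1 q0-y->q2 q1-x->q3 q1-y->q4 q2-x->q5 q2-y->q6 q3-x->q3 q3-y->q4 q4-x->q5 q4-y->q6 q5-x->q3 q5-y->q4 q6-x->q5 q6-y->q6

Because acceptance depends on a position counted from the end, the machine has to buffer the most recent 2 symbols. Make each state the string of the last up-to-2 symbols read; on input `x` shift the window left and append `x`. Accept when the buffered window has length 2 and begins with `y`.
        x   y  
>  q0   q1  q2 
   q1   q3  q4 
   q2   q5  q6 
   q3   q3  q4 
   q4   q5  q6 
 * q5   q3  q4 
 * q6   q5  q6 
(> = start, * = accepting)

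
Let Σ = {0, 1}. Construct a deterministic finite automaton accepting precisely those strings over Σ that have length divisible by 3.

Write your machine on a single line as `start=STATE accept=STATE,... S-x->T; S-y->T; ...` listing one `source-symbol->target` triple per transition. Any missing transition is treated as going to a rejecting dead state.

Count input length modulo 3: every symbol advances one step around the cycle q0 → q1 → q2 → q0. Accept at q0.
        0   1  
>* q0   q1  q1 
   q1   q2  q2 
   q2   q0  q0 
(> = start, * = accepting)

start=q0; accept=q0; q0-0->q1; q0-1->q1; q1-0->q2; q1-1->q2; q2-0->q0; q2-1->q0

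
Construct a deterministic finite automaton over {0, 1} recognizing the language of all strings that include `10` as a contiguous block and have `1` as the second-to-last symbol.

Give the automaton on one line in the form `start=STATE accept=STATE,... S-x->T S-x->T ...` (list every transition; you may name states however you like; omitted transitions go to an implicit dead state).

start=q0 accept=q5,q9 q0-0->q1 q0-1->q2 q1-0->q3 q1-1->q4 q2-0->q5 q2-1->q6 q3-0->q3 q3-1->q4 q4-0->q5 q4-1->q6 q5-0->q7 q5-1->q8 q6-0->q5 q6-1->q6 q7-0->q7 q7-1->q8 q8-0->q5 q8-1->q9 q9-0->q5 q9-1->q9

Run two small machines in parallel and take their product. One (3 states) tracks whether and how much of `10` has been seen; the other (7 states) tracks the last 2 symbols read. Each combined state is a pair, one component from each; accept when both components accept.
A 10-state machine:
        0   1  
>  q0   q1  q2 
   q1   q3  q4 
   q2   q5  q6 
   q3   q3  q4 
   q4   q5  q6 
 * q5   q7  q8 
   q6   q5  q6 
   q7   q7  q8 
   q8   q5  q9 
 * q9   q5  q9 
(> = start, * = accepting)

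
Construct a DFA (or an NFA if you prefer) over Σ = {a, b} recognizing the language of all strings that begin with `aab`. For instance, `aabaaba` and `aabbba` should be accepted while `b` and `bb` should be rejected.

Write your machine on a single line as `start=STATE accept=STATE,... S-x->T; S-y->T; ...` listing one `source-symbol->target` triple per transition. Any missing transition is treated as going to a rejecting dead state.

Check the first 3 symbols one by one: s0 through s2 record how many have matched `aab` so far; any wrong symbol goes to the dead state s4. After all 3 match we enter the accepting sink s3.
A 5-state machine:
        a   b  
>  s0   s1  s4 
   s1   s2  s4 
   s2   s4  s3 
 * s3   s3  s3 
   s4   s4  s4 
(> = start, * = accepting)

start=s0; accept=s3; s0-a->s1; s0-b->s4; s1-a->s2; s1-b->s4; s2-a->s4; s2-b->s3; s3-a->s3; s3-b->s3; s4-a->s4; s4-b->s4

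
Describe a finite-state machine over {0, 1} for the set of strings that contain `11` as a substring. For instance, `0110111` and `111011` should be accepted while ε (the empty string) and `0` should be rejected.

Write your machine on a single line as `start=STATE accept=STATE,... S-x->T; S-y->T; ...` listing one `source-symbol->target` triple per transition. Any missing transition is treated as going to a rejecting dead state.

start=A; accept=C; A-0->A; A-1->B; B-0->A; B-1->C; C-0->C; C-1->C

Track how much of `11` has been matched so far: state A is no progress, C is the absorbing accept state reached once `11` has occurred. Intermediate states record partial matches; on a mismatch, fall back to the longest reusable overlap.
A 3-state machine:
       0  1 
>  A   A  B 
   B   A  C 
 * C   C  C 
(> = start, * = accepting)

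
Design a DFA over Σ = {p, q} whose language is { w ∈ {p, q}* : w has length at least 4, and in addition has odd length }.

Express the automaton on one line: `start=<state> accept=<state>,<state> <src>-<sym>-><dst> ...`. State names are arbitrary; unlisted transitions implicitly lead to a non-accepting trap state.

Build one automaton per condition and run them in lockstep. The first has 6 states tracking the input length, saturating at 5; the second has 2 states tracking the input length modulo 2. A product state is a pair (one from each), accepting exactly when both do.
        p   q  
>  s0   s1  s1 
   s1   s2  s2 
   s2   s3  s3 
   s3   s4  s4 
   s4   s5  s5 
 * s5   s6  s6 
   s6   s5  s5 
(> = start, * = accepting)

start=s0 accept=s5 s0-p->s1 s0-q->s1 s1-p->s2 s1-q->s2 s2-p->s3 s2-q->s3 s3-p->s4 s3-q->s4 s4-p->s5 s4-q->s5 s5-p->s6 s5-q->s6 s6-p->s5 s6-q->s5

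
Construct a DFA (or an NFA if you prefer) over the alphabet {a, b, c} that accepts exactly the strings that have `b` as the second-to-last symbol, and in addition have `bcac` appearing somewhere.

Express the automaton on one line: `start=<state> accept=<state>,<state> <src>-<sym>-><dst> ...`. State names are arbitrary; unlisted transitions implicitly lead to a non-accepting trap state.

start=S0 accept=S6,S7 S0-a->S0 S0-b->S1 S0-c->S0 S1-a->S0 S1-b->S1 S1-c->S2 S2-a->S3 S2-b->S1 S2-c->S0 S3-a->S0 S3-b->S1 S3-c->S4 S4-a->S4 S4-b->S5 S4-c->S4 S5-a->S6 S5-b->S7 S5-c->S6 S6-a->S4 S6-b->S5 S6-c->S4 S7-a->S6 S7-b->S7 S7-c->S6

Build one automaton per condition and run them in lockstep. The first has 13 states tracking the last 2 symbols read; the second has 5 states tracking whether and how much of `bcac` has been seen. A product state is a pair (one from each), accepting exactly when both do. Equivalent product states are then merged.
An 8-state machine:
        a   b   c  
>  S0   S0  S1  S0 
   S1   S0  S1  S2 
   S2   S3  S1  S0 
   S3   S0  S1  S4 
   S4   S4  S5  S4 
   S5   S6  S7  S6 
 * S6   S4  S5  S4 
 * S7   S6  S7  S6 
(> = start, * = accepting)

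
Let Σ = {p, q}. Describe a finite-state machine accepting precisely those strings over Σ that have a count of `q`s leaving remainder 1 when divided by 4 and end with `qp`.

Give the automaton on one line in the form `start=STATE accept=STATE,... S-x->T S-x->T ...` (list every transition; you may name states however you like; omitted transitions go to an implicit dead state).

start=A accept=C A-p->A A-q->B B-p->C B-q->D C-p->E C-q->D D-p->D D-q->F E-p->E E-q->D F-p->F F-q->A

Run two small machines in parallel and take their product. One (4 states) tracks the count of `q`s modulo 4; the other (3 states) tracks how much of the suffix `qp` has currently been matched. Each combined state is a pair, one component from each; accept when both components accept. Minimizing collapses redundant product states.
A 6-state machine:
       p  q 
>  A   A  B 
   B   C  D 
 * C   E  D 
   D   D  F 
   E   E  D 
   F   F  A 
(> = start, * = accepting)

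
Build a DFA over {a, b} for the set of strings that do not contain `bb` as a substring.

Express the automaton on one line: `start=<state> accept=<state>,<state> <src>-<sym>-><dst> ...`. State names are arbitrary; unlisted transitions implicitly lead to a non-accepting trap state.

This is the complement of 'contains `bb`'. Use the same substring-matching states — s0 through s2 holding how much of `bb` has just been matched — but flip the accepting set: everything except the trap s2 accepts.
        a   b  
>* s0   s0  s1 
 * s1   s0  s2 
   s2   s2  s2 
(> = start, * = accepting)

start=s0 accept=s0,s1 s0-a->s0 s0-b->s1 s1-a->s0 s1-b->s2 s2-a->s2 s2-b->s2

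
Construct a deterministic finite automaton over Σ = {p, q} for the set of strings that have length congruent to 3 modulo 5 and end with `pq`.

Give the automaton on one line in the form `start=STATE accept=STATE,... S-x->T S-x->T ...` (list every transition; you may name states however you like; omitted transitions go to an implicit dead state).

start=A accept=F A-p->B A-q->B B-p->C B-q->D C-p->E C-q->F D-p->E D-q->E E-p->G E-q->G F-p->G F-q->G G-p->A G-q->A

Build one automaton per condition and run them in lockstep. One (5 states) tracks the input length modulo 5; the other (3 states) tracks how much of the suffix `pq` has currently been matched. Each combined state is a pair, one component from each; accept when both components accept. Equivalent product states are then merged.
       p  q 
>  A   B  B 
   B   C  D 
   C   E  F 
   D   E  E 
   E   G  G 
 * F   G  G 
   G   A  A 
(> = start, * = accepting)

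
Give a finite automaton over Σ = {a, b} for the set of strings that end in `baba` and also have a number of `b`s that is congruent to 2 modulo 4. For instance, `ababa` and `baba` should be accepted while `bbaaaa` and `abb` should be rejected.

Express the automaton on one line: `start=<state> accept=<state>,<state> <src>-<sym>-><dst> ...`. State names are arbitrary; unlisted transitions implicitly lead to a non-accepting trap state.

Handle the two conditions separately and then intersect. One (5 states) tracks how much of the suffix `baba` has currently been matched; the other (4 states) tracks the count of `b`s modulo 4. Each combined state is a pair, one component from each; accept when both components accept. Minimizing collapses redundant product states.
An 8-state machine:
        a   b  
>  q0   q0  q1 
   q1   q2  q3 
   q2   q4  q5 
   q3   q3  q6 
   q4   q4  q3 
   q5   q7  q6 
   q6   q6  q0 
 * q7   q3  q6 
(> = start, * = accepting)

start=q0 accept=q7 q0-a->q0 q0-b->q1 q1-a->q2 q1-b->q3 q2-a->q4 q2-b->q5 q3-a->q3 q3-b->q6 q4-a->q4 q4-b->q3 q5-a->q7 q5-b->q6 q6-a->q6 q6-b->q0 q7-a->q3 q7-b->q6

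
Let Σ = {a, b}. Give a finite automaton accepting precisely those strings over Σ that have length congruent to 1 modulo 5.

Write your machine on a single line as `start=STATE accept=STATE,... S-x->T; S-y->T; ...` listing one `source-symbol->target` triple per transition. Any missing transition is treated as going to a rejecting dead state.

start=S0; accept=S1; S0-a->S1; S0-b->S1; S1-a->S2; S1-b->S2; S2-a->S3; S2-b->S3; S3-a->S4; S3-b->S4; S4-a->S0; S4-b->S0

Only the length mod 5 matters, so use a 5-cycle: from any state, every input symbol moves to the next state, wrapping S4 back to S0. Mark S1 accepting.
With 5 states:
        a   b  
>  S0   S1  S1 
 * S1   S2  S2 
   S2   S3  S3 
   S3   S4  S4 
   S4   S0  S0 
(> = start, * = accepting)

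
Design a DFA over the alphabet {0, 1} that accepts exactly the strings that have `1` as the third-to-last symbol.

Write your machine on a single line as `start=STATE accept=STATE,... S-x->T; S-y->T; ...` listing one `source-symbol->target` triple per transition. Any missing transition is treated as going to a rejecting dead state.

A DFA must remember the last 3 symbols (since which symbol is third-to-last isn't known until the input ends). Use one state per possible window of the last ≤3 symbols; accept from those whose window starts with `1`.
          0    1  
>  S0     S1   S2 
   S1     S3   S4 
   S2     S5   S6 
   S3     S7   S8 
   S4     S9  S10 
   S5    S11  S12 
   S6    S13  S14 
   S7     S7   S8 
   S8     S9  S10 
   S9    S11  S12 
   S10   S13  S14 
 * S11    S7   S8 
 * S12    S9  S10 
 * S13   S11  S12 
 * S14   S13  S14 
(> = start, * = accepting)

start=S0; accept=S11,S12,S13,S14; S0-0->S1; S0-1->S2; S1-0->S3; S1-1->S4; S2-0->S5; S2-1->S6; S3-0->S7; S3-1->S8; S4-0->S9; S4-1->S10; S5-0->S11; S5-1->S12; S6-0->S13; S6-1->S14; S7-0->S7; S7-1->S8; S8-0->S9; S8-1->S10; S9-0->S11; S9-1->S12; S10-0->S13; S10-1->S14; S11-0->S7; S11-1->S8; S12-0->S9; S12-1->S10; S13-0->S11; S13-1->S12; S14-0->S13; S14-1->S14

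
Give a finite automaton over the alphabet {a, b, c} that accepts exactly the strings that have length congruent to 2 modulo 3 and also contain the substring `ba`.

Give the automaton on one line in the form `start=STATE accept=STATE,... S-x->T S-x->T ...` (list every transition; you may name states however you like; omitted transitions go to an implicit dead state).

Handle the two conditions separately and then intersect. One (3 states) tracks the input length modulo 3; the other (3 states) tracks whether and how much of `ba` has been seen. Each combined state is a pair, one component from each; accept when both components accept.
A 9-state machine:
        a   b   c  
>  q0   q1  q2  q1 
   q1   q3  q4  q3 
   q2   q5  q4  q3 
   q3   q0  q6  q0 
   q4   q7  q6  q0 
 * q5   q7  q7  q7 
   q6   q8  q2  q1 
   q7   q8  q8  q8 
   q8   q5  q5  q5 
(> = start, * = accepting)

start=q0 accept=q5 q0-a->q1 q0-b->q2 q0-c->q1 q1-a->q3 q1-b->q4 q1-c->q3 q2-a->q5 q2-b->q4 q2-c->q3 q3-a->q0 q3-b->q6 q3-c->q0 q4-a->q7 q4-b->q6 q4-c->q0 q5-a->q7 q5-b->q7 q5-c->q7 q6-a->q8 q6-b->q2 q6-c->q1 q7-a->q8 q7-b->q8 q7-c->q8 q8-a->q5 q8-b->q5 q8-c->q5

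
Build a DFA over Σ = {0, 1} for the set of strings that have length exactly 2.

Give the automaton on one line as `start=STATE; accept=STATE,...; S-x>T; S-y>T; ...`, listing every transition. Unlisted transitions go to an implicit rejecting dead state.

start=q0; accept=q2; q0-0>q1; q0-1>q1; q1-0>q2; q1-1>q2; q2-0>q3; q2-1>q3; q3-0>q3; q3-1>q3

Count input length up to 3: every symbol moves from q0 toward q3, which means 'more than 2' and absorbs. Accept from {q2}.
4 states suffice.
        0   1  
>  q0   q1  q1 
   q1   q2  q2 
 * q2   q3  q3 
   q3   q3  q3 
(> = start, * = accepting)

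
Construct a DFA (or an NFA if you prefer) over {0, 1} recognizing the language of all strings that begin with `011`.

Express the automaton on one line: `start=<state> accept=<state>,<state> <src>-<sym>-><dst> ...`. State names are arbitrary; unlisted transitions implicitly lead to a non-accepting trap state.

start=q0 accept=q3 q0-0->q1 q0-1->q4 q1-0->q4 q1-1->q2 q2-0->q4 q2-1->q3 q3-0->q3 q3-1->q3 q4-0->q4 q4-1->q4

Check the first 3 symbols one by one: q0 through q2 record how many have matched `011` so far; any wrong symbol goes to the dead state q4. After all 3 match we enter the accepting sink q3.
With 5 states:
        0   1  
>  q0   q1  q4 
   q1   q4  q2 
   q2   q4  q3 
 * q3   q3  q3 
   q4   q4  q4 
(> = start, * = accepting)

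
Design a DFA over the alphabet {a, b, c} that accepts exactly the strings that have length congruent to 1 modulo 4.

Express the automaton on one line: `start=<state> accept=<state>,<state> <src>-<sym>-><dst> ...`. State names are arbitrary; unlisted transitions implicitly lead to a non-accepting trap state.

start=s0 accept=s1 s0-a->s1 s0-b->s1 s0-c->s1 s1-a->s2 s1-b->s2 s1-c->s2 s2-a->s3 s2-b->s3 s2-c->s3 s3-a->s0 s3-b->s0 s3-c->s0

Count input length modulo 4: every symbol advances one step around the cycle s0 → s1 → s2 → s3 → s0. Accept at s1.
With 4 states:
        a   b   c  
>  s0   s1  s1  s1 
 * s1   s2  s2  s2 
   s2   s3  s3  s3 
   s3   s0  s0  s0 
(> = start, * = accepting)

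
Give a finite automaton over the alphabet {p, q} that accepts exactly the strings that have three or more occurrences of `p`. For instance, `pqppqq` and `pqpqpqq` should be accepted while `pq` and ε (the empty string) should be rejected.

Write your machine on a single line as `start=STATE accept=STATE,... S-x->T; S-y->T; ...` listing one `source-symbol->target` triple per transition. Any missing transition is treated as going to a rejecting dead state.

start=A; accept=D,E; A-p->B; A-q->A; B-p->C; B-q->B; C-p->D; C-q->C; D-p->E; D-q->D; E-p->E; E-q->E

Count `p`s, saturating at 4: states A through D mean 0 through 3 `p`s seen; E means more than 3. Each `p` increments (capped at E); other symbols loop. Accept from {D, E}.
A 5-state machine:
       p  q 
>  A   B  A 
   B   C  B 
   C   D  C 
 * D   E  D 
 * E   E  E 
(> = start, * = accepting)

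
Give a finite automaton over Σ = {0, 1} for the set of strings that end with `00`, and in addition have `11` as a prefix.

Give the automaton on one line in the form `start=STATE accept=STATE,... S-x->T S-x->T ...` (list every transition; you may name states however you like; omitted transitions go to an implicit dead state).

Build one automaton per condition and run them in lockstep. The first has 3 states tracking how much of the suffix `00` has currently been matched; the second has 4 states tracking whether the input so far still matches the prefix `11`. A product state is a pair (one from each), accepting exactly when both do. After merging equivalent states the machine shrinks.
A 6-state machine:
        0   1  
>  q0   q1  q2 
   q1   q1  q1 
   q2   q1  q3 
   q3   q4  q3 
   q4   q5  q3 
 * q5   q5  q3 
(> = start, * = accepting)

start=q0 accept=q5 q0-0->q1 q0-1->q2 q1-0->q1 q1-1->q1 q2-0->q1 q2-1->q3 q3-0->q4 q3-1->q3 q4-0->q5 q4-1->q3 q5-0->q5 q5-1->q3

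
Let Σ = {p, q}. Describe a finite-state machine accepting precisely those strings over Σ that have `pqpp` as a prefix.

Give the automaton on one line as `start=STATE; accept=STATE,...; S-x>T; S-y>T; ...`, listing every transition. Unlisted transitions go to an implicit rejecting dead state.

Check the first 4 symbols one by one: A through D record how many have matched `pqpp` so far; any wrong symbol goes to the dead state F. After all 4 match we enter the accepting sink E.
6 states suffice.
       p  q 
>  A   B  F 
   B   F  C 
   C   D  F 
   D   E  F 
 * E   E  E 
   F   F  F 
(> = start, * = accepting)

start=A; accept=E; A-p>B; A-q>F; B-p>F; B-q>C; C-p>D; C-q>F; D-p>E; D-q>F; E-p>E; E-q>E; F-p>F; F-q>F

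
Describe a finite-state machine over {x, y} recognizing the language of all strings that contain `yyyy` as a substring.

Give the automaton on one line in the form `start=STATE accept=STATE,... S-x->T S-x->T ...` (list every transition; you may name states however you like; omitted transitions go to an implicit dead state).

States q0..q3 record the length of the longest prefix of `yyyy` that matches the current input suffix. Reaching q4 means `yyyy` has been seen, and we stay there forever. Accept from q4.
A 5-state machine:
        x   y  
>  q0   q0  q1 
   q1   q0  q2 
   q2   q0  q3 
   q3   q0  q4 
 * q4   q4  q4 
(> = start, * = accepting)

start=q0 accept=q4 q0-x->q0 q0-y->q1 q1-x->q0 q1-y->q2 q2-x->q0 q2-y->q3 q3-x->q0 q3-y->q4 q4-x->q4 q4-y->q4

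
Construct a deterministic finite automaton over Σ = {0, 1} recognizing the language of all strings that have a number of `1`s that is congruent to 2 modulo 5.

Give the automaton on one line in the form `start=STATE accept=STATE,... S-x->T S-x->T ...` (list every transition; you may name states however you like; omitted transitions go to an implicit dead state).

The only thing that matters is how many `1`s have appeared, reduced mod 5. Use one state per residue: A for 0, …, E for 4. Reading `1` moves to the next residue; anything else stays put. C is accepting.
       0  1 
>  A   A  B 
   B   B  C 
 * C   C  D 
   D   D  E 
   E   E  A 
(> = start, * = accepting)

start=A accept=C A-0->A A-1->B B-0->B B-1->C C-0->C C-1->D D-0->D D-1->E E-0->E E-1->A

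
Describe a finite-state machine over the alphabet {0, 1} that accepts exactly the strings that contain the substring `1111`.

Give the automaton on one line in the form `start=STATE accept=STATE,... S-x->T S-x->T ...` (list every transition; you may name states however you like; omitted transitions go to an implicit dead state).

States s0..s3 record the length of the longest prefix of `1111` that matches the current input suffix. Reaching s4 means `1111` has been seen, and we stay there forever. Accept from s4.
        0   1  
>  s0   s0  s1 
   s1   s0  s2 
   s2   s0  s3 
   s3   s0  s4 
 * s4   s4  s4 
(> = start, * = accepting)

start=s0 accept=s4 s0-0->s0 s0-1->s1 s1-0->s0 s1-1->s2 s2-0->s0 s2-1->s3 s3-0->s0 s3-1->s4 s4-0->s4 s4-1->s4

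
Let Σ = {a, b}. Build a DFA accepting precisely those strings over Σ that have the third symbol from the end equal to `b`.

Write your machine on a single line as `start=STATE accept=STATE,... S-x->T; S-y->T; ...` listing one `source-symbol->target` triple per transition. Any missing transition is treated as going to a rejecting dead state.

start=S0; accept=S11,S12,S13,S14; S0-a->S1; S0-b->S2; S1-a->S3; S1-b->S4; S2-a->S5; S2-b->S6; S3-a->S7; S3-b->S8; S4-a->S9; S4-b->S10; S5-a->S11; S5-b->S12; S6-a->S13; S6-b->S14; S7-a->S7; S7-b->S8; S8-a->S9; S8-b->S10; S9-a->S11; S9-b->S12; S10-a->S13; S10-b->S14; S11-a->S7; S11-b->S8; S12-a->S9; S12-b->S10; S13-a->S11; S13-b->S12; S14-a->S13; S14-b->S14

A DFA must remember the last 3 symbols (since which symbol is third-to-last isn't known until the input ends). Use one state per possible window of the last ≤3 symbols; accept from those whose window starts with `b`.
With 15 states:
          a    b  
>  S0     S1   S2 
   S1     S3   S4 
   S2     S5   S6 
   S3     S7   S8 
   S4     S9  S10 
   S5    S11  S12 
   S6    S13  S14 
   S7     S7   S8 
   S8     S9  S10 
   S9    S11  S12 
   S10   S13  S14 
 * S11    S7   S8 
 * S12    S9  S10 
 * S13   S11  S12 
 * S14   S13  S14 
(> = start, * = accepting)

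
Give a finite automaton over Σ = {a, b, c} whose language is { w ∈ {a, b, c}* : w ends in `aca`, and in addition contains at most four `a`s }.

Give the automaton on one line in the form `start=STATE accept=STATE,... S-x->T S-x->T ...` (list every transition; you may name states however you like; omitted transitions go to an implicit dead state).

Run two small machines in parallel and take their product. The first has 4 states tracking how much of the suffix `aca` has currently been matched; the second has 6 states tracking the count of `a`s, saturating at 5. A product state is a pair (one from each), accepting exactly when both do.
A 20-state machine:
          a    b    c  
>  s0     s1   s0   s0 
   s1     s2   s3   s4 
   s2     s5   s6   s7 
   s3     s2   s3   s3 
   s4     s8   s3   s3 
   s5     s9  s10  s11 
   s6     s5   s6   s6 
   s7    s12   s6   s6 
 * s8     s5   s6   s7 
   s9    s13  s14  s15 
   s10    s9  s10  s10 
   s11   s16  s10  s10 
 * s12    s9  s10  s11 
   s13   s13  s17  s18 
   s14   s13  s14  s14 
   s15   s19  s14  s14 
 * s16   s13  s14  s15 
   s17   s13  s17  s17 
   s18   s19  s17  s17 
   s19   s13  s17  s18 
(> = start, * = accepting)

start=s0 accept=s8,s12,s16 s0-a->s1 s0-b->s0 s0-c->s0 s1-a->s2 s1-b->s3 s1-c->s4 s2-a->s5 s2-b->s6 s2-c->s7 s3-a->s2 s3-b->s3 s3-c->s3 s4-a->s8 s4-b->s3 s4-c->s3 s5-a->s9 s5-b->s10 s5-c->s11 s6-a->s5 s6-b->s6 s6-c->s6 s7-a->s12 s7-b->s6 s7-c->s6 s8-a->s5 s8-b->s6 s8-c->s7 s9-a->s13 s9-b->s14 s9-c->s15 s10-a->s9 s10-b->s10 s10-c->s10 s11-a->s16 s11-b->s10 s11-c->s10 s12-a->s9 s12-b->s10 s12-c->s11 s13-a->s13 s13-b->s17 s13-c->s18 s14-a->s13 s14-b->s14 s14-c->s14 s15-a->s19 s15-b->s14 s15-c->s14 s16-a->s13 s16-b->s14 s16-c->s15 s17-a->s13 s17-b->s17 s17-c->s17 s18-a->s19 s18-b->s17 s18-c->s17 s19-a->s13 s19-b->s17 s19-c->s18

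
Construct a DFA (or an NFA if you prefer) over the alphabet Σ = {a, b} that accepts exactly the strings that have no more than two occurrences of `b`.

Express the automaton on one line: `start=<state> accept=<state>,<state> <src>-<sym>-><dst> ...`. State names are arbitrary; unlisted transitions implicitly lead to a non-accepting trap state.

start=S0 accept=S0,S1,S2 S0-a->S0 S0-b->S1 S1-a->S1 S1-b->S2 S2-a->S2 S2-b->S3 S3-a->S3 S3-b->S3

Only the number of `b`s matters, and only up to 3. Make a chain S0 → S1 → S2 → S3 advanced by each `b` (with S3 absorbing); every other symbol self-loops. The accepting set is {S0, S1, S2}.
A 4-state machine:
        a   b  
>* S0   S0  S1 
 * S1   S1  S2 
 * S2   S2  S3 
   S3   S3  S3 
(> = start, * = accepting)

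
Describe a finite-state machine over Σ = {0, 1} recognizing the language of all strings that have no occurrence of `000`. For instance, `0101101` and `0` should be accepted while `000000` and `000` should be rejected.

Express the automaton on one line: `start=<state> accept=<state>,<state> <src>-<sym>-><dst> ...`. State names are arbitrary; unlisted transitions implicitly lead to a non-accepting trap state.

Track partial matches of the forbidden pattern `000`. State q3 is a dead state reached once `000` has occurred; every other state accepts. q0 means no part of `000` is currently matched.
A 4-state machine:
        0   1  
>* q0   q1  q0 
 * q1   q2  q0 
 * q2   q3  q0 
   q3   q3  q3 
(> = start, * = accepting)

start=q0 accept=q0,q1,q2 q0-0->q1 q0-1->q0 q1-0->q2 q1-1->q0 q2-0->q3 q2-1->q0 q3-0->q3 q3-1->q3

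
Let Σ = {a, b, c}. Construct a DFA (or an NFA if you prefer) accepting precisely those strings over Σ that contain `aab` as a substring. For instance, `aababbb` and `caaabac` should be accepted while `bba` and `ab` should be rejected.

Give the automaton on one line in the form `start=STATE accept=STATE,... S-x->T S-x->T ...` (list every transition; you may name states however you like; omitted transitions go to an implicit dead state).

start=q0 accept=q3 q0-a->q1 q0-b->q0 q0-c->q0 q1-a->q2 q1-b->q0 q1-c->q0 q2-a->q2 q2-b->q3 q2-c->q0 q3-a->q3 q3-b->q3 q3-c->q3

Track how much of `aab` has been matched so far: state q0 is no progress, q3 is the absorbing accept state reached once `aab` has occurred. Intermediate states record partial matches; on a mismatch, fall back to the longest reusable overlap.
        a   b   c  
>  q0   q1  q0  q0 
   q1   q2  q0  q0 
   q2   q2  q3  q0 
 * q3   q3  q3  q3 
(> = start, * = accepting)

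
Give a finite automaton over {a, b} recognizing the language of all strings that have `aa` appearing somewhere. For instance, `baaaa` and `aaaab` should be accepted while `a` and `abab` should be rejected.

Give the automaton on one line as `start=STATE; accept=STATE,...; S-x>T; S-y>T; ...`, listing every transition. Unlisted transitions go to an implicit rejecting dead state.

start=S0; accept=S2; S0-a>S1; S0-b>S0; S1-a>S2; S1-b>S0; S2-a>S2; S2-b>S2

States S0..S1 record the length of the longest prefix of `aa` that matches the current input suffix. Reaching S2 means `aa` has been seen, and we stay there forever. Accept from S2.
With 3 states:
        a   b  
>  S0   S1  S0 
   S1   S2  S0 
 * S2   S2  S2 
(> = start, * = accepting)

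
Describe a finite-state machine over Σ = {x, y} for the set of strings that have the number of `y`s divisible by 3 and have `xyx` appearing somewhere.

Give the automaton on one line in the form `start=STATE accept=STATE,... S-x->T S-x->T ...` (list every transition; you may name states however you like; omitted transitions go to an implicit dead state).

start=s0 accept=s11 s0-x->s1 s0-y->s2 s1-x->s1 s1-y->s3 s2-x->s4 s2-y->s5 s3-x->s6 s3-y->s5 s4-x->s4 s4-y->s7 s5-x->s8 s5-y->s0 s6-x->s6 s6-y->s9 s7-x->s9 s7-y->s0 s8-x->s8 s8-y->s10 s9-x->s9 s9-y->s11 s10-x->s11 s10-y->s2 s11-x->s11 s11-y->s6

Build one automaton per condition and run them in lockstep. The first has 3 states tracking the count of `y`s modulo 3; the second has 4 states tracking whether and how much of `xyx` has been seen. A product state is a pair (one from each), accepting exactly when both do.
With 12 states:
          x    y  
>  s0     s1   s2 
   s1     s1   s3 
   s2     s4   s5 
   s3     s6   s5 
   s4     s4   s7 
   s5     s8   s0 
   s6     s6   s9 
   s7     s9   s0 
   s8     s8  s10 
   s9     s9  s11 
   s10   s11   s2 
 * s11   s11   s6 
(> = start, * = accepting)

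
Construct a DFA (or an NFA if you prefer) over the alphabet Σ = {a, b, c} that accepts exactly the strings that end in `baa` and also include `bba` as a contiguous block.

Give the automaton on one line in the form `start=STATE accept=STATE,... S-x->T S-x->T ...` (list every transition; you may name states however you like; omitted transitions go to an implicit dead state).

start=q0 accept=q6 q0-a->q0 q0-b->q1 q0-c->q0 q1-a->q2 q1-b->q3 q1-c->q0 q2-a->q4 q2-b->q1 q2-c->q0 q3-a->q5 q3-b->q3 q3-c->q0 q4-a->q0 q4-b->q1 q4-c->q0 q5-a->q6 q5-b->q7 q5-c->q8 q6-a->q8 q6-b->q7 q6-c->q8 q7-a->q5 q7-b->q7 q7-c->q8 q8-a->q8 q8-b->q7 q8-c->q8

Build one automaton per condition and run them in lockstep. One (4 states) tracks how much of the suffix `baa` has currently been matched; the other (4 states) tracks whether and how much of `bba` has been seen. Each combined state is a pair, one component from each; accept when both components accept.
        a   b   c  
>  q0   q0  q1  q0 
   q1   q2  q3  q0 
   q2   q4  q1  q0 
   q3   q5  q3  q0 
   q4   q0  q1  q0 
   q5   q6  q7  q8 
 * q6   q8  q7  q8 
   q7   q5  q7  q8 
   q8   q8  q7  q8 
(> = start, * = accepting)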